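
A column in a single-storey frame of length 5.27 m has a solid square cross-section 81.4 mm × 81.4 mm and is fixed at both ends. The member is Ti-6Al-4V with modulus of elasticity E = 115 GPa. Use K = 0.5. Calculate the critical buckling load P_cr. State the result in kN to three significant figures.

P_cr ≈ 598 kN

I = a⁴/12 = 81.4⁴/12 = 3.659×10^6 mm⁴
I = 3.659×10^6 mm⁴ = 3.659×10^-6 m⁴
Effective length L_e = K·L = 0.5 × 5.27 = 2.635 m
P_cr = π²EI / L_e² = π² × 115×10⁹ × 3.659×10^-6 / 2.635² = 5.981×10^5 N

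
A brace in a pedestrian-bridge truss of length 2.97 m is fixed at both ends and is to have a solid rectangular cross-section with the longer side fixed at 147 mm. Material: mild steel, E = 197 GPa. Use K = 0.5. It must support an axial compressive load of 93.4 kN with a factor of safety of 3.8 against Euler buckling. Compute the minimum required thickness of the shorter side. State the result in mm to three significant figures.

b ≈ 32.0 mm

Required P_cr = n·P = 3.8 × 93.4 = 354.9 kN
L_e = K·L = 0.5 × 2.97 = 1.485 m
Required I = P_cr·L_e²/(π²E) = 3.549×10^5 × 1.485² / (π² × 1.97×10^11) = 4.025×10^-7 m⁴
I_req = 4.025×10^5 mm⁴
Rectangle, weak axis: I_min = h·b³/12 with h = 147 mm fixed  ⇒  b = (12I/h)^(1/3) = 32.0 mm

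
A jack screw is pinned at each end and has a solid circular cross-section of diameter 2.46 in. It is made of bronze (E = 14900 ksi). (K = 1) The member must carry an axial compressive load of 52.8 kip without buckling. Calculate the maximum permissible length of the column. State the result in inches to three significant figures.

I = πd⁴/64 = π×2.46⁴/64 = 1.798 in⁴
At the buckling limit P_cr = P = 5.280×10^4 lb
From P_cr = π²EI/(K·L)²:  L = (1/K)·√(π²EI/P_cr) = (1/1)·√(π²×1.49×10^7×1.798/5.280×10^4)
L = 70.8 in

L_max ≈ 70.8 in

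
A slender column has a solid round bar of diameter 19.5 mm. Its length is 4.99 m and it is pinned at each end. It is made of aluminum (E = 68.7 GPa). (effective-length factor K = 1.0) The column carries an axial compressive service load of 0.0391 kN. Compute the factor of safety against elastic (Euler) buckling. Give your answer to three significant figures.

n ≈ 4.94

I = πd⁴/64 = π×19.5⁴/64 = 7.098×10^3 mm⁴
I = 7.098×10^3 mm⁴ = 7.098×10^-9 m⁴
Effective length L_e = K·L = 1 × 4.99 = 4.990 m
P_cr = π²EI / L_e² = π² × 68.7×10⁹ × 7.098×10^-9 / 4.990² = 193.3 N
Factor of safety n = P_cr / P = 0.19327 / 0.0391 = 4.94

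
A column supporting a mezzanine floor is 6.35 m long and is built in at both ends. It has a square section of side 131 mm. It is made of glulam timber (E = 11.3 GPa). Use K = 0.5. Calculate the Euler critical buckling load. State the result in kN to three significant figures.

P_cr ≈ 272 kN

I = a⁴/12 = 131⁴/12 = 2.454×10^7 mm⁴
I = 2.454×10^7 mm⁴ = 2.454×10^-5 m⁴
Effective length L_e = K·L = 0.5 × 6.35 = 3.175 m
P_cr = π²EI / L_e² = π² × 11.3×10⁹ × 2.454×10^-5 / 3.175² = 2.715×10^5 N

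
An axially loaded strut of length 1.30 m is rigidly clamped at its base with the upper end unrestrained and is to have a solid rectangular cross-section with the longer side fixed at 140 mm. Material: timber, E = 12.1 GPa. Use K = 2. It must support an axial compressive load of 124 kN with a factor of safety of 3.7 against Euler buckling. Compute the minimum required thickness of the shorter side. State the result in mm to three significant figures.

Required P_cr = n·P = 3.7 × 124 = 458.8 kN
L_e = K·L = 2 × 1.30 = 2.600 m
Required I = P_cr·L_e²/(π²E) = 4.588×10^5 × 2.600² / (π² × 1.21×10^10) = 2.597×10^-5 m⁴
I_req = 2.597×10^7 mm⁴
Rectangle, weak axis: I_min = h·b³/12 with h = 140 mm fixed  ⇒  b = (12I/h)^(1/3) = 131 mm

b ≈ 131 mm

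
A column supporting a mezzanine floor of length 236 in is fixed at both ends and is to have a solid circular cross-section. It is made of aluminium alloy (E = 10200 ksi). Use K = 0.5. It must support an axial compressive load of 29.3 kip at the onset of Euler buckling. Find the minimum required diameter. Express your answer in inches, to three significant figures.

L_e = K·L = 0.5 × 236 = 118.0 in
Required I = P_cr·L_e²/(π²E) = 2.930×10^4 × 118.0² / (π² × 1.02×10^7) = 4.053 in⁴
Solid circle: I = πd⁴/64  ⇒  d = (64I/π)^(1/4) = (64×4.053/π)^(1/4) = 3.01 in

d ≈ 3.01 in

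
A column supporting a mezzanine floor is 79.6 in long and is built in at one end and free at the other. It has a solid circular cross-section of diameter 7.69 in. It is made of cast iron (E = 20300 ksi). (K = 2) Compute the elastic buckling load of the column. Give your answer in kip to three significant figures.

P_cr ≈ 1360 kip

I = πd⁴/64 = π×7.69⁴/64 = 171.7 in⁴
Effective length L_e = K·L = 2 × 79.6 = 159.2 in
P_cr = π²EI / L_e² = π² × 20300×10³ × 171.7 / 159.2² = 1.357×10^6 lb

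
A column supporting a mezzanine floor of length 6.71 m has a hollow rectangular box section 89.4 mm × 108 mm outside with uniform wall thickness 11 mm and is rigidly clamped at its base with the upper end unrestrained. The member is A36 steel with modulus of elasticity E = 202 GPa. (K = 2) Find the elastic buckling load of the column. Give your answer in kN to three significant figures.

P_cr ≈ 46.9 kN

Inner dimensions: h_i = 108 − 2×11 = 86.00 mm, b_i = 89.4 − 2×11 = 67.40 mm
Weak-axis I_min = (h_o·b_o³ − h_i·b_i³)/12 with b_o = 89.4, b_i = 67.40 mm (shorter outer/inner sides).
I_min = (108×89.4³ − 86.00×67.40³)/12 = 4.236×10^6 mm⁴
I = 4.236×10^6 mm⁴ = 4.236×10^-6 m⁴
Effective length L_e = K·L = 2 × 6.71 = 13.42 m
P_cr = π²EI / L_e² = π² × 202×10⁹ × 4.236×10^-6 / 13.42² = 4.690×10^4 N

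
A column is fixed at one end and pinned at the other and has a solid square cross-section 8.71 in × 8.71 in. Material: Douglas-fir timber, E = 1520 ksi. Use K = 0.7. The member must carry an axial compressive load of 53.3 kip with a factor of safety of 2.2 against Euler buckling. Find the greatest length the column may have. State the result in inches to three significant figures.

L_max ≈ 354 in

I = a⁴/12 = 8.71⁴/12 = 479.6 in⁴
Required critical load P_cr = n·P = 2.2 × 53.3 = 117.3 kip = 1.173×10^5 lb
From P_cr = π²EI/(K·L)²:  L = (1/K)·√(π²EI/P_cr) = (1/0.7)·√(π²×1.52×10^6×479.6/1.173×10^5)
L = 354 in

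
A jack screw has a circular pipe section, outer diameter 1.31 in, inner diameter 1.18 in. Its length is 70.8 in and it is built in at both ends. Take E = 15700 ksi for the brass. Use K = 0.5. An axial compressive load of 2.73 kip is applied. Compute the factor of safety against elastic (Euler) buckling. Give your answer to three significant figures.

n ≈ 2.24

d_o = 1.31 in, d_i = 1.18 in
I = π(d_o⁴ − d_i⁴)/64 = π(1.31⁴ − 1.180⁴)/64 = 4.939×10^-2 in⁴
Effective length L_e = K·L = 0.5 × 70.8 = 35.40 in
P_cr = π²EI / L_e² = π² × 15700×10³ × 4.939×10^-2 / 35.40² = 6.107×10^3 lb
Factor of safety n = P_cr / P = 6.1074 / 2.73 = 2.24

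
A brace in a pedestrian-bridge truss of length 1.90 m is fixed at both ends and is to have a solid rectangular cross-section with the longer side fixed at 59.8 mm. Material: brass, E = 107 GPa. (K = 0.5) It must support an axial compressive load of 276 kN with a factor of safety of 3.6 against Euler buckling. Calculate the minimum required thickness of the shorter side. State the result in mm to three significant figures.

b ≈ 55.4 mm

Required P_cr = n·P = 3.6 × 276 = 993.6 kN
L_e = K·L = 0.5 × 1.90 = 0.9500 m
Required I = P_cr·L_e²/(π²E) = 9.936×10^5 × 0.9500² / (π² × 1.07×10^11) = 8.491×10^-7 m⁴
I_req = 8.491×10^5 mm⁴
Rectangle, weak axis: I_min = h·b³/12 with h = 59.8 mm fixed  ⇒  b = (12I/h)^(1/3) = 55.4 mm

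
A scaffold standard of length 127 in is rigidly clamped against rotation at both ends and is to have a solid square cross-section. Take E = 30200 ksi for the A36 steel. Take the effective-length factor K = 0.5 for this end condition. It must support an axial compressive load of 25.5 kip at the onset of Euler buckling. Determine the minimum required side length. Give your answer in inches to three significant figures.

L_e = K·L = 0.5 × 127 = 63.50 in
Required I = P_cr·L_e²/(π²E) = 2.550×10^4 × 63.50² / (π² × 3.02×10^7) = 0.3450 in⁴
Solid square: I = a⁴/12  ⇒  a = (12I)^(1/4) = (12×0.3450)^(1/4) = 1.43 in

a ≈ 1.43 in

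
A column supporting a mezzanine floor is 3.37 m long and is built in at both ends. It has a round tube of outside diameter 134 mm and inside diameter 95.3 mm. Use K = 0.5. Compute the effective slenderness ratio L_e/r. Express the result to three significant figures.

d_o = 134 mm, d_i = 95.3 mm
I = π(d_o⁴ − d_i⁴)/64 = π(134⁴ − 95.30⁴)/64 = 1.178×10^7 mm⁴
A = 6.970×10^3 mm²;  r_min = √(I/A) = √(1.178×10^7/6.970×10^3) = 41.11 mm
L_e = K·L = 0.5 × 3.37 m = 1.685 m = 1685.0 mm
λ = L_e / r_min = 1685.0 / 41.11 = 41.0

λ ≈ 41.0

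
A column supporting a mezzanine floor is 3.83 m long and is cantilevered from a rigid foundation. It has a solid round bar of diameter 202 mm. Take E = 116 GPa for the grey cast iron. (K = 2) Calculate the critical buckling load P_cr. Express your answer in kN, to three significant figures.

P_cr ≈ 1590 kN

I = πd⁴/64 = π×202⁴/64 = 8.173×10^7 mm⁴
I = 8.173×10^7 mm⁴ = 8.173×10^-5 m⁴
Effective length L_e = K·L = 2 × 3.83 = 7.660 m
P_cr = π²EI / L_e² = π² × 116×10⁹ × 8.173×10^-5 / 7.660² = 1.595×10^6 N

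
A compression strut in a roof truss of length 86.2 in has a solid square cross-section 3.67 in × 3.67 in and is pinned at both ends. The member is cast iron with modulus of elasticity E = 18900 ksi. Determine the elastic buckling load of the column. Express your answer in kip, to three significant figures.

I = a⁴/12 = 3.67⁴/12 = 15.12 in⁴
Effective length L_e = K·L = 1 × 86.2 = 86.20 in
P_cr = π²EI / L_e² = π² × 18900×10³ × 15.12 / 86.20² = 3.795×10^5 lb

P_cr ≈ 380 kip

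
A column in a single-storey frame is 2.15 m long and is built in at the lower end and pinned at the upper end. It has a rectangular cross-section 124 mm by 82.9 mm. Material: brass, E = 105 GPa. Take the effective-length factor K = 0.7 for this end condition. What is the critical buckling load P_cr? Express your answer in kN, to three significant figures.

P_cr ≈ 2690 kN

Buckling occurs about the weak axis: I_min = h·b³/12 with b = 82.9 mm (the shorter side).
I_min = 124×82.9³/12 = 5.887×10^6 mm⁴
I = 5.887×10^6 mm⁴ = 5.887×10^-6 m⁴
Effective length L_e = K·L = 0.7 × 2.15 = 1.505 m
P_cr = π²EI / L_e² = π² × 105×10⁹ × 5.887×10^-6 / 1.505² = 2.694×10^6 N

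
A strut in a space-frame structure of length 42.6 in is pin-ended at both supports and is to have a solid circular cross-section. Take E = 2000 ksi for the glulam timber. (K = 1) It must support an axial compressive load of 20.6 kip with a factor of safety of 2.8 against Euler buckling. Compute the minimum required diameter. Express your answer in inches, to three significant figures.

Required P_cr = n·P = 2.8 × 20.6 = 57.68 kip
L_e = K·L = 1 × 42.6 = 42.60 in
Required I = P_cr·L_e²/(π²E) = 5.768×10^4 × 42.60² / (π² × 2.00×10^6) = 5.303 in⁴
Solid circle: I = πd⁴/64  ⇒  d = (64I/π)^(1/4) = (64×5.303/π)^(1/4) = 3.22 in

d ≈ 3.22 in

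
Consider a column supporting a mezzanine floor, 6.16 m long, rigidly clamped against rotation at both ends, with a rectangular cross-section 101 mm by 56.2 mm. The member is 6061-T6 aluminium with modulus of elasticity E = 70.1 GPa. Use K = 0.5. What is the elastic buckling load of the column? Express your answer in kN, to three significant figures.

Buckling occurs about the weak axis: I_min = h·b³/12 with b = 56.2 mm (the shorter side).
I_min = 101×56.2³/12 = 1.494×10^6 mm⁴
I = 1.494×10^6 mm⁴ = 1.494×10^-6 m⁴
Effective length L_e = K·L = 0.5 × 6.16 = 3.080 m
P_cr = π²EI / L_e² = π² × 70.1×10⁹ × 1.494×10^-6 / 3.080² = 1.090×10^5 N

P_cr ≈ 109 kN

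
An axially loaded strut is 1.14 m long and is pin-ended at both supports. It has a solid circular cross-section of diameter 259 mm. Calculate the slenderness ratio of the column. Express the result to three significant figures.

For a solid circle r = d/4 = 259/4 = 64.75 mm
L_e = K·L = 1 × 1.14 m = 1.140 m = 1140.0 mm
λ = L_e / r_min = 1140.0 / 64.75 = 17.6

λ ≈ 17.6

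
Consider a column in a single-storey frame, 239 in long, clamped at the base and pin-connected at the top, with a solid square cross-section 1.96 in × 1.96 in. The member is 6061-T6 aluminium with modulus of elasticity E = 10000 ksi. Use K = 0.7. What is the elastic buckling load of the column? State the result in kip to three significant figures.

P_cr ≈ 4.34 kip

I = a⁴/12 = 1.96⁴/12 = 1.230 in⁴
Effective length L_e = K·L = 0.7 × 239 = 167.3 in
P_cr = π²EI / L_e² = π² × 10000×10³ × 1.230 / 167.3² = 4.337×10^3 lb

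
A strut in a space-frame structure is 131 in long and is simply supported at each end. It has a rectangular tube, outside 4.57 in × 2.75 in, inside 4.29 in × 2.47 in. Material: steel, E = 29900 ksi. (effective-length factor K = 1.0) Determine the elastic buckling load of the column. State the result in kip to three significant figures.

P_cr ≈ 43.6 kip

Weak-axis I_min = (h_o·b_o³ − h_i·b_i³)/12 with b_o = 2.75, b_i = 2.470 in (shorter outer/inner sides).
I_min = (4.57×2.75³ − 4.290×2.470³)/12 = 2.533 in⁴
Effective length L_e = K·L = 1 × 131 = 131.0 in
P_cr = π²EI / L_e² = π² × 29900×10³ × 2.533 / 131.0² = 4.356×10^4 lb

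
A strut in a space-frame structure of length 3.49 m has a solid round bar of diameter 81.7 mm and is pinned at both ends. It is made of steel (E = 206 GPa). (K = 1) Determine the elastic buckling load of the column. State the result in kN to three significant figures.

I = πd⁴/64 = π×81.7⁴/64 = 2.187×10^6 mm⁴
I = 2.187×10^6 mm⁴ = 2.187×10^-6 m⁴
Effective length L_e = K·L = 1 × 3.49 = 3.490 m
P_cr = π²EI / L_e² = π² × 206×10⁹ × 2.187×10^-6 / 3.490² = 3.651×10^5 N

P_cr ≈ 365 kN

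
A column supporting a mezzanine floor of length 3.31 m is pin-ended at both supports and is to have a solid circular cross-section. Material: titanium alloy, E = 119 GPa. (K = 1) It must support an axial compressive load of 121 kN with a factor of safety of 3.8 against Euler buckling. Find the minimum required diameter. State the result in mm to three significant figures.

d ≈ 96.7 mm

Required P_cr = n·P = 3.8 × 121 = 459.8 kN
L_e = K·L = 1 × 3.31 = 3.310 m
Required I = P_cr·L_e²/(π²E) = 4.598×10^5 × 3.310² / (π² × 1.19×10^11) = 4.289×10^-6 m⁴
I_req = 4.289×10^6 mm⁴
Solid circle: I = πd⁴/64  ⇒  d = (64I/π)^(1/4) = (64×4.289×10^6/π)^(1/4) = 96.7 mm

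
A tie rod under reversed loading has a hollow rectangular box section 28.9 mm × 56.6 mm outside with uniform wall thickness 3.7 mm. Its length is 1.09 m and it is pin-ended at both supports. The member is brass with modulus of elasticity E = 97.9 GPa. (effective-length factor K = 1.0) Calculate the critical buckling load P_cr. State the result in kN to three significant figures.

Inner dimensions: h_i = 56.6 − 2×3.7 = 49.20 mm, b_i = 28.9 − 2×3.7 = 21.50 mm
Weak-axis I_min = (h_o·b_o³ − h_i·b_i³)/12 with b_o = 28.9, b_i = 21.50 mm (shorter outer/inner sides).
I_min = (56.6×28.9³ − 49.20×21.50³)/12 = 7.310×10^4 mm⁴
I = 7.310×10^4 mm⁴ = 7.310×10^-8 m⁴
Effective length L_e = K·L = 1 × 1.09 = 1.090 m
P_cr = π²EI / L_e² = π² × 97.9×10⁹ × 7.310×10^-8 / 1.090² = 5.945×10^4 N

P_cr ≈ 59.5 kN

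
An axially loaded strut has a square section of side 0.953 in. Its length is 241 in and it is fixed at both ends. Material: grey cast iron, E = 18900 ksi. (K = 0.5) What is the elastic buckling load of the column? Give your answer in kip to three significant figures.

I = a⁴/12 = 0.953⁴/12 = 6.874×10^-2 in⁴
Effective length L_e = K·L = 0.5 × 241 = 120.5 in
P_cr = π²EI / L_e² = π² × 18900×10³ × 6.874×10^-2 / 120.5² = 883.0 lb

P_cr ≈ 0.883 kip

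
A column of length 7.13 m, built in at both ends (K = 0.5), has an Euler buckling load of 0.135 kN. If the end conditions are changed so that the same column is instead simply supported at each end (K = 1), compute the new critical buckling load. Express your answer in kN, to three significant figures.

P_cr ∝ 1/K², so P_cr,new = P_cr,old × (K_old/K_new)² = 0.135 × (0.5/1)²
= 0.135 × 0.2500 = 0.0338 kN

P_cr ≈ 0.0338 kN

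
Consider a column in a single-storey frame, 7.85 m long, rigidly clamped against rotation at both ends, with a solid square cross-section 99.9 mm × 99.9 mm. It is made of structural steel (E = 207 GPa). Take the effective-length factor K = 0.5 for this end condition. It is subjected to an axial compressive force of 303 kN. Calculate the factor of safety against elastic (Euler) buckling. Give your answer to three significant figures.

n ≈ 3.63

I = a⁴/12 = 99.9⁴/12 = 8.300×10^6 mm⁴
I = 8.300×10^6 mm⁴ = 8.300×10^-6 m⁴
Effective length L_e = K·L = 0.5 × 7.85 = 3.925 m
P_cr = π²EI / L_e² = π² × 207×10⁹ × 8.300×10^-6 / 3.925² = 1.101×10^6 N
Factor of safety n = P_cr / P = 1100.7 / 303 = 3.63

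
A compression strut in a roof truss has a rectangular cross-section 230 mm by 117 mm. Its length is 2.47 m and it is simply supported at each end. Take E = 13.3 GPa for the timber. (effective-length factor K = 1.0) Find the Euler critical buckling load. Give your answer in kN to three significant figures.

P_cr ≈ 660 kN

Buckling occurs about the weak axis: I_min = h·b³/12 with b = 117 mm (the shorter side).
I_min = 230×117³/12 = 3.070×10^7 mm⁴
I = 3.070×10^7 mm⁴ = 3.070×10^-5 m⁴
Effective length L_e = K·L = 1 × 2.47 = 2.470 m
P_cr = π²EI / L_e² = π² × 13.3×10⁹ × 3.070×10^-5 / 2.470² = 6.605×10^5 N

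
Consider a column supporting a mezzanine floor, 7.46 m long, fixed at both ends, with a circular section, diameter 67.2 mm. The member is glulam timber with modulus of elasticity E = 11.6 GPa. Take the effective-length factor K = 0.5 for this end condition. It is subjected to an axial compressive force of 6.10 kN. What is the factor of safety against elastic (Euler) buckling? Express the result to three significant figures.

I = πd⁴/64 = π×67.2⁴/64 = 1.001×10^6 mm⁴
I = 1.001×10^6 mm⁴ = 1.001×10^-6 m⁴
Effective length L_e = K·L = 0.5 × 7.46 = 3.730 m
P_cr = π²EI / L_e² = π² × 11.6×10⁹ × 1.001×10^-6 / 3.730² = 8.237×10^3 N
Factor of safety n = P_cr / P = 8.2373 / 6.10 = 1.35

n ≈ 1.35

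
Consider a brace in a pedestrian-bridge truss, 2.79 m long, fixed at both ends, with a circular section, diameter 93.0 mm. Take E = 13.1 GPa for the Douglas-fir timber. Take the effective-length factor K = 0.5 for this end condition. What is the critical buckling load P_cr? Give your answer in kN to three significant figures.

P_cr ≈ 244 kN

I = πd⁴/64 = π×93.0⁴/64 = 3.672×10^6 mm⁴
I = 3.672×10^6 mm⁴ = 3.672×10^-6 m⁴
Effective length L_e = K·L = 0.5 × 2.79 = 1.395 m
P_cr = π²EI / L_e² = π² × 13.1×10⁹ × 3.672×10^-6 / 1.395² = 2.440×10^5 N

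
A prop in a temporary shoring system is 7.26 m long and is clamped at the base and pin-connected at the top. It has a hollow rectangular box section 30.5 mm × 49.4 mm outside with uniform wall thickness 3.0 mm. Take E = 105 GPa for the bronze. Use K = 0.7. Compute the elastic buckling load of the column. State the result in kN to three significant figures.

P_cr ≈ 2.55 kN

Inner dimensions: h_i = 49.4 − 2×3.0 = 43.40 mm, b_i = 30.5 − 2×3.0 = 24.50 mm
Weak-axis I_min = (h_o·b_o³ − h_i·b_i³)/12 with b_o = 30.5, b_i = 24.50 mm (shorter outer/inner sides).
I_min = (49.4×30.5³ − 43.40×24.50³)/12 = 6.361×10^4 mm⁴
I = 6.361×10^4 mm⁴ = 6.361×10^-8 m⁴
Effective length L_e = K·L = 0.7 × 7.26 = 5.082 m
P_cr = π²EI / L_e² = π² × 105×10⁹ × 6.361×10^-8 / 5.082² = 2.553×10^3 N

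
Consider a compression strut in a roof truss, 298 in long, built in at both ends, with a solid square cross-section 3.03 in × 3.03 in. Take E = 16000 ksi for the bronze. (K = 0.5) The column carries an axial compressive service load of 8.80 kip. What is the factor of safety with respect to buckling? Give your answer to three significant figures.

I = a⁴/12 = 3.03⁴/12 = 7.024 in⁴
Effective length L_e = K·L = 0.5 × 298 = 149.0 in
P_cr = π²EI / L_e² = π² × 16000×10³ × 7.024 / 149.0² = 4.996×10^4 lb
Factor of safety n = P_cr / P = 49.962 / 8.80 = 5.68

n ≈ 5.68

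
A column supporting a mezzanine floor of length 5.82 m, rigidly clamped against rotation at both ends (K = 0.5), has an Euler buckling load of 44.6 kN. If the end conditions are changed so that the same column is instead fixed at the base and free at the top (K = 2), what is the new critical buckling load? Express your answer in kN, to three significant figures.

P_cr ∝ 1/K², so P_cr,new = P_cr,old × (K_old/K_new)² = 44.6 × (0.5/2)²
= 44.6 × 0.06250 = 2.79 kN

P_cr ≈ 2.79 kN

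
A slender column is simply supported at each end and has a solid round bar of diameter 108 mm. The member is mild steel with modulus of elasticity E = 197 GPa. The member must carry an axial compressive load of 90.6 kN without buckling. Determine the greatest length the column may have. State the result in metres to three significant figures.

I = πd⁴/64 = π×108⁴/64 = 6.678×10^6 mm⁴
I = 6.678×10^-6 m⁴
At the buckling limit P_cr = P = 9.060×10^4 N
From P_cr = π²EI/(K·L)²:  L = (1/K)·√(π²EI/P_cr) = (1/1)·√(π²×1.97×10^11×6.678×10^-6/9.060×10^4)
L = 12.0 m

L_max ≈ 12.0 m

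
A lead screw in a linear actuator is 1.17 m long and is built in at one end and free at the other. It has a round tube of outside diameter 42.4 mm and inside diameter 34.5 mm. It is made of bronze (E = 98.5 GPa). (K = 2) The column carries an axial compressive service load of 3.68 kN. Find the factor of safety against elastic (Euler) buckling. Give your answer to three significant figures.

d_o = 42.4 mm, d_i = 34.5 mm
I = π(d_o⁴ − d_i⁴)/64 = π(42.4⁴ − 34.50⁴)/64 = 8.911×10^4 mm⁴
I = 8.911×10^4 mm⁴ = 8.911×10^-8 m⁴
Effective length L_e = K·L = 2 × 1.17 = 2.340 m
P_cr = π²EI / L_e² = π² × 98.5×10⁹ × 8.911×10^-8 / 2.340² = 1.582×10^4 N
Factor of safety n = P_cr / P = 15.820 / 3.68 = 4.30

n ≈ 4.30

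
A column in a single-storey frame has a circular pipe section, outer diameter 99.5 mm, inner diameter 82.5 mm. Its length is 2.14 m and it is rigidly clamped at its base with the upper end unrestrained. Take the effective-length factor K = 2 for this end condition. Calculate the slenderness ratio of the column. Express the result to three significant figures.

d_o = 99.5 mm, d_i = 82.5 mm
I = π(d_o⁴ − d_i⁴)/64 = π(99.5⁴ − 82.50⁴)/64 = 2.537×10^6 mm⁴
A = 2.430×10^3 mm²;  r_min = √(I/A) = √(2.537×10^6/2.430×10^3) = 32.31 mm
L_e = K·L = 2 × 2.14 m = 4.280 m = 4280.0 mm
λ = L_e / r_min = 4280.0 / 32.31 = 132

λ ≈ 132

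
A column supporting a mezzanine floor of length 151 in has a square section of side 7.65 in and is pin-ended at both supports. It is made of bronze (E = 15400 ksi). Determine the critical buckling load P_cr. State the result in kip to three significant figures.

I = a⁴/12 = 7.65⁴/12 = 285.4 in⁴
Effective length L_e = K·L = 1 × 151 = 151.0 in
P_cr = π²EI / L_e² = π² × 15400×10³ × 285.4 / 151.0² = 1.903×10^6 lb

P_cr ≈ 1900 kip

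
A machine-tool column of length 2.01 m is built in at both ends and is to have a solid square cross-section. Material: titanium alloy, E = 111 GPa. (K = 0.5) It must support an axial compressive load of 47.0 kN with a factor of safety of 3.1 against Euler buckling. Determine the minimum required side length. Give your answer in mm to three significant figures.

Required P_cr = n·P = 3.1 × 47.0 = 145.7 kN
L_e = K·L = 0.5 × 2.01 = 1.005 m
Required I = P_cr·L_e²/(π²E) = 1.457×10^5 × 1.005² / (π² × 1.11×10^11) = 1.343×10^-7 m⁴
I_req = 1.343×10^5 mm⁴
Solid square: I = a⁴/12  ⇒  a = (12I)^(1/4) = (12×1.343×10^5)^(1/4) = 35.6 mm

a ≈ 35.6 mm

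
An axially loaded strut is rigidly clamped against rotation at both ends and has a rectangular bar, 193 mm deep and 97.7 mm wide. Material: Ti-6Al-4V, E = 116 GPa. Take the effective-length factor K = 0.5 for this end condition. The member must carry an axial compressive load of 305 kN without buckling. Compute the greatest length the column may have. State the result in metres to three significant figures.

Buckling occurs about the weak axis: I_min = h·b³/12 with b = 97.7 mm (the shorter side).
I_min = 193×97.7³/12 = 1.500×10^7 mm⁴
I = 1.500×10^-5 m⁴
At the buckling limit P_cr = P = 3.050×10^5 N
From P_cr = π²EI/(K·L)²:  L = (1/K)·√(π²EI/P_cr) = (1/0.5)·√(π²×1.16×10^11×1.500×10^-5/3.050×10^5)
L = 15.0 m

L_max ≈ 15.0 m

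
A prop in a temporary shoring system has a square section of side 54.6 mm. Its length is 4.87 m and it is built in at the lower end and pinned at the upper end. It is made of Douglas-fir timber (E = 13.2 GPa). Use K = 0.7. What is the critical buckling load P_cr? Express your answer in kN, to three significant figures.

P_cr ≈ 8.30 kN

I = a⁴/12 = 54.6⁴/12 = 7.406×10^5 mm⁴
I = 7.406×10^5 mm⁴ = 7.406×10^-7 m⁴
Effective length L_e = K·L = 0.7 × 4.87 = 3.409 m
P_cr = π²EI / L_e² = π² × 13.2×10⁹ × 7.406×10^-7 / 3.409² = 8.303×10^3 N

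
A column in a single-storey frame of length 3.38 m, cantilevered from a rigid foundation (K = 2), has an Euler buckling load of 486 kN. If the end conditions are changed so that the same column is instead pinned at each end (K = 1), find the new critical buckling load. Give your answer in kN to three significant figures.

P_cr ∝ 1/K², so P_cr,new = P_cr,old × (K_old/K_new)² = 486 × (2/1)²
= 486 × 4.000 = 1940 kN

P_cr ≈ 1940 kN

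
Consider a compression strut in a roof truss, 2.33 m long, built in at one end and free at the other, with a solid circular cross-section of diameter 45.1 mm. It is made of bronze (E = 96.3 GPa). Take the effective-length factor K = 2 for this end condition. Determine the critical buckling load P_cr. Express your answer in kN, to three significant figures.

P_cr ≈ 8.89 kN

I = πd⁴/64 = π×45.1⁴/64 = 2.031×10^5 mm⁴
I = 2.031×10^5 mm⁴ = 2.031×10^-7 m⁴
Effective length L_e = K·L = 2 × 2.33 = 4.660 m
P_cr = π²EI / L_e² = π² × 96.3×10⁹ × 2.031×10^-7 / 4.660² = 8.889×10^3 N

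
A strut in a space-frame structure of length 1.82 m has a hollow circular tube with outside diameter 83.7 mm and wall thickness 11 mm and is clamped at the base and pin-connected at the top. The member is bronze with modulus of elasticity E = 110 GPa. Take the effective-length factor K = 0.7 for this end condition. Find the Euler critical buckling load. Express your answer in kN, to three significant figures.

P_cr ≈ 1140 kN

Inner diameter d_i = 83.7 − 2×11 = 61.70 mm
I = π(d_o⁴ − d_i⁴)/64 = π(83.7⁴ − 61.70⁴)/64 = 1.698×10^6 mm⁴
I = 1.698×10^6 mm⁴ = 1.698×10^-6 m⁴
Effective length L_e = K·L = 0.7 × 1.82 = 1.274 m
P_cr = π²EI / L_e² = π² × 110×10⁹ × 1.698×10^-6 / 1.274² = 1.136×10^6 N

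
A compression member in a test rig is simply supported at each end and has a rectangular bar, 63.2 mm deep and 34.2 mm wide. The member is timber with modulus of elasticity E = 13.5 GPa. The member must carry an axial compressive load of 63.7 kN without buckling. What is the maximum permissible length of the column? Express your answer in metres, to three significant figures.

L_max ≈ 0.664 m

Buckling occurs about the weak axis: I_min = h·b³/12 with b = 34.2 mm (the shorter side).
I_min = 63.2×34.2³/12 = 2.107×10^5 mm⁴
I = 2.107×10^-7 m⁴
At the buckling limit P_cr = P = 6.370×10^4 N
From P_cr = π²EI/(K·L)²:  L = (1/K)·√(π²EI/P_cr) = (1/1)·√(π²×1.35×10^10×2.107×10^-7/6.370×10^4)
L = 0.664 m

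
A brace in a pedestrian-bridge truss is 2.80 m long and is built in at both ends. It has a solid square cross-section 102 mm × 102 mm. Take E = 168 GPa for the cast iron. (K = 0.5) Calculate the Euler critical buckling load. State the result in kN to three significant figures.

I = a⁴/12 = 102⁴/12 = 9.020×10^6 mm⁴
I = 9.020×10^6 mm⁴ = 9.020×10^-6 m⁴
Effective length L_e = K·L = 0.5 × 2.80 = 1.400 m
P_cr = π²EI / L_e² = π² × 168×10⁹ × 9.020×10^-6 / 1.400² = 7.631×10^6 N

P_cr ≈ 7630 kN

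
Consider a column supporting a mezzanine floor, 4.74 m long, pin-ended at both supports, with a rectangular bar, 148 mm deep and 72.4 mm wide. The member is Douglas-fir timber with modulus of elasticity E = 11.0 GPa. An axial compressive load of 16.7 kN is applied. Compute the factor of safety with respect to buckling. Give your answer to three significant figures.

n ≈ 1.35

Buckling occurs about the weak axis: I_min = h·b³/12 with b = 72.4 mm (the shorter side).
I_min = 148×72.4³/12 = 4.681×10^6 mm⁴
I = 4.681×10^6 mm⁴ = 4.681×10^-6 m⁴
Effective length L_e = K·L = 1 × 4.74 = 4.740 m
P_cr = π²EI / L_e² = π² × 11.0×10⁹ × 4.681×10^-6 / 4.740² = 2.262×10^4 N
Factor of safety n = P_cr / P = 22.617 / 16.7 = 1.35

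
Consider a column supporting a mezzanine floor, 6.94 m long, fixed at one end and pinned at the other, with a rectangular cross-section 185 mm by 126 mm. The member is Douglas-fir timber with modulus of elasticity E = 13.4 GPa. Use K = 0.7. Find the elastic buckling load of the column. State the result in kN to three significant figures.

P_cr ≈ 173 kN

Buckling occurs about the weak axis: I_min = h·b³/12 with b = 126 mm (the shorter side).
I_min = 185×126³/12 = 3.084×10^7 mm⁴
I = 3.084×10^7 mm⁴ = 3.084×10^-5 m⁴
Effective length L_e = K·L = 0.7 × 6.94 = 4.858 m
P_cr = π²EI / L_e² = π² × 13.4×10⁹ × 3.084×10^-5 / 4.858² = 1.728×10^5 N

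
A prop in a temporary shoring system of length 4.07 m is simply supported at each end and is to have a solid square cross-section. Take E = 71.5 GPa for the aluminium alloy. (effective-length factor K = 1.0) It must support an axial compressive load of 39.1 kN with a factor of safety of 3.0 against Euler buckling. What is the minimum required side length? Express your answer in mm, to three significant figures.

Required P_cr = n·P = 3.0 × 39.1 = 117.3 kN
L_e = K·L = 1 × 4.07 = 4.070 m
Required I = P_cr·L_e²/(π²E) = 1.173×10^5 × 4.070² / (π² × 7.15×10^10) = 2.753×10^-6 m⁴
I_req = 2.753×10^6 mm⁴
Solid square: I = a⁴/12  ⇒  a = (12I)^(1/4) = (12×2.753×10^6)^(1/4) = 75.8 mm

a ≈ 75.8 mm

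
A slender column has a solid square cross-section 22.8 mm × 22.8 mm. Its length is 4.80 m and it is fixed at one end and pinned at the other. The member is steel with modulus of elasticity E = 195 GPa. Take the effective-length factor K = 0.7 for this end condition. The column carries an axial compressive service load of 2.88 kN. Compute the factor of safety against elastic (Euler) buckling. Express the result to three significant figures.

I = a⁴/12 = 22.8⁴/12 = 2.252×10^4 mm⁴
I = 2.252×10^4 mm⁴ = 2.252×10^-8 m⁴
Effective length L_e = K·L = 0.7 × 4.80 = 3.360 m
P_cr = π²EI / L_e² = π² × 195×10⁹ × 2.252×10^-8 / 3.360² = 3.839×10^3 N
Factor of safety n = P_cr / P = 3.8390 / 2.88 = 1.33

n ≈ 1.33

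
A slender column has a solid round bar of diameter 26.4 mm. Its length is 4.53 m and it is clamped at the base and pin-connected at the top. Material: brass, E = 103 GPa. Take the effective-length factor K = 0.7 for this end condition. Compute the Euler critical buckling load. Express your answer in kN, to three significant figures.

I = πd⁴/64 = π×26.4⁴/64 = 2.384×10^4 mm⁴
I = 2.384×10^4 mm⁴ = 2.384×10^-8 m⁴
Effective length L_e = K·L = 0.7 × 4.53 = 3.171 m
P_cr = π²EI / L_e² = π² × 103×10⁹ × 2.384×10^-8 / 3.171² = 2.411×10^3 N

P_cr ≈ 2.41 kN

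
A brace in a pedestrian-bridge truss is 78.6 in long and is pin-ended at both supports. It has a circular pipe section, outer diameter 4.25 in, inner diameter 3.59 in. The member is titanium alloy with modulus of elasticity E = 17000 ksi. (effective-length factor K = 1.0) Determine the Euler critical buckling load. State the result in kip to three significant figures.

P_cr ≈ 214 kip

d_o = 4.25 in, d_i = 3.59 in
I = π(d_o⁴ − d_i⁴)/64 = π(4.25⁴ − 3.590⁴)/64 = 7.861 in⁴
Effective length L_e = K·L = 1 × 78.6 = 78.60 in
P_cr = π²EI / L_e² = π² × 17000×10³ × 7.861 / 78.60² = 2.135×10^5 lb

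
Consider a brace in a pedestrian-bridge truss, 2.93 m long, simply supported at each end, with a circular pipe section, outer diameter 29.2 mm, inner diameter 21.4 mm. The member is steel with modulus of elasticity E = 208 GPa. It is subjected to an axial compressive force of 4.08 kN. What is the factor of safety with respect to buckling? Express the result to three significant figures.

n ≈ 1.49

d_o = 29.2 mm, d_i = 21.4 mm
I = π(d_o⁴ − d_i⁴)/64 = π(29.2⁴ − 21.40⁴)/64 = 2.539×10^4 mm⁴
I = 2.539×10^4 mm⁴ = 2.539×10^-8 m⁴
Effective length L_e = K·L = 1 × 2.93 = 2.930 m
P_cr = π²EI / L_e² = π² × 208×10⁹ × 2.539×10^-8 / 2.930² = 6.072×10^3 N
Factor of safety n = P_cr / P = 6.0717 / 4.08 = 1.49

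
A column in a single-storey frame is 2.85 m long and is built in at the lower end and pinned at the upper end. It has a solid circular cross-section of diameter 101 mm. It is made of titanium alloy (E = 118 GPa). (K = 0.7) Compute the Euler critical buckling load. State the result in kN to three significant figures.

I = πd⁴/64 = π×101⁴/64 = 5.108×10^6 mm⁴
I = 5.108×10^6 mm⁴ = 5.108×10^-6 m⁴
Effective length L_e = K·L = 0.7 × 2.85 = 1.995 m
P_cr = π²EI / L_e² = π² × 118×10⁹ × 5.108×10^-6 / 1.995² = 1.495×10^6 N

P_cr ≈ 1490 kN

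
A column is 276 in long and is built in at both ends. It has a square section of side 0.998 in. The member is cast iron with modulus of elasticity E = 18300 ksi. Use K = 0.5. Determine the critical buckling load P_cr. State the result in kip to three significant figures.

I = a⁴/12 = 0.998⁴/12 = 8.267×10^-2 in⁴
Effective length L_e = K·L = 0.5 × 276 = 138.0 in
P_cr = π²EI / L_e² = π² × 18300×10³ × 8.267×10^-2 / 138.0² = 784.0 lb

P_cr ≈ 0.784 kip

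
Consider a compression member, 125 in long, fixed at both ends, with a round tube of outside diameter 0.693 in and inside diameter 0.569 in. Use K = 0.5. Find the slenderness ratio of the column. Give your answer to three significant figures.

λ ≈ 279

d_o = 0.693 in, d_i = 0.569 in
I = π(d_o⁴ − d_i⁴)/64 = π(0.693⁴ − 0.5690⁴)/64 = 6.176×10^-3 in⁴
A = 0.1229 in²;  r_min = √(I/A) = √(6.176×10^-3/0.1229) = 0.2242 in
L_e = K·L = 0.5 × 125 = 62.50 in
λ = L_e / r_min = 62.500 / 0.2242 = 279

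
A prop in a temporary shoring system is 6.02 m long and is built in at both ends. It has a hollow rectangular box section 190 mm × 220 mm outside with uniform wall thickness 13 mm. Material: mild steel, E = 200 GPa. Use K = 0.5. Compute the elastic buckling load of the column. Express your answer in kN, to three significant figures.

P_cr ≈ 11900 kN

Inner dimensions: h_i = 220 − 2×13 = 194.0 mm, b_i = 190 − 2×13 = 164.0 mm
Weak-axis I_min = (h_o·b_o³ − h_i·b_i³)/12 with b_o = 190, b_i = 164.0 mm (shorter outer/inner sides).
I_min = (220×190³ − 194.0×164.0³)/12 = 5.444×10^7 mm⁴
I = 5.444×10^7 mm⁴ = 5.444×10^-5 m⁴
Effective length L_e = K·L = 0.5 × 6.02 = 3.010 m
P_cr = π²EI / L_e² = π² × 200×10⁹ × 5.444×10^-5 / 3.010² = 1.186×10^7 N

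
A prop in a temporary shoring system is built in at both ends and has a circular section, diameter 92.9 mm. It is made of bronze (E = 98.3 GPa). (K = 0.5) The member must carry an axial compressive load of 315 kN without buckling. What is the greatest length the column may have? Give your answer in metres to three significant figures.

I = πd⁴/64 = π×92.9⁴/64 = 3.656×10^6 mm⁴
I = 3.656×10^-6 m⁴
At the buckling limit P_cr = P = 3.150×10^5 N
From P_cr = π²EI/(K·L)²:  L = (1/K)·√(π²EI/P_cr) = (1/0.5)·√(π²×9.83×10^10×3.656×10^-6/3.150×10^5)
L = 6.71 m

L_max ≈ 6.71 m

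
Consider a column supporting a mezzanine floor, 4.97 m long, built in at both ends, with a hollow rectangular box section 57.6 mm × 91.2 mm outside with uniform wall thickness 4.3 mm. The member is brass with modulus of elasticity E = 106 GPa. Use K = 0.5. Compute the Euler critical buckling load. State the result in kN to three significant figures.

P_cr ≈ 109 kN

Inner dimensions: h_i = 91.2 − 2×4.3 = 82.60 mm, b_i = 57.6 − 2×4.3 = 49.00 mm
Weak-axis I_min = (h_o·b_o³ − h_i·b_i³)/12 with b_o = 57.6, b_i = 49.00 mm (shorter outer/inner sides).
I_min = (91.2×57.6³ − 82.60×49.00³)/12 = 6.426×10^5 mm⁴
I = 6.426×10^5 mm⁴ = 6.426×10^-7 m⁴
Effective length L_e = K·L = 0.5 × 4.97 = 2.485 m
P_cr = π²EI / L_e² = π² × 106×10⁹ × 6.426×10^-7 / 2.485² = 1.089×10^5 N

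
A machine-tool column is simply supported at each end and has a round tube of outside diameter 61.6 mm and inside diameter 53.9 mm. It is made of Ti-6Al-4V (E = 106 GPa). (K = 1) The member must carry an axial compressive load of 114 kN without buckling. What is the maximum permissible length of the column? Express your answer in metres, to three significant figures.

L_max ≈ 1.64 m

d_o = 61.6 mm, d_i = 53.9 mm
I = π(d_o⁴ − d_i⁴)/64 = π(61.6⁴ − 53.90⁴)/64 = 2.925×10^5 mm⁴
I = 2.925×10^-7 m⁴
At the buckling limit P_cr = P = 1.140×10^5 N
From P_cr = π²EI/(K·L)²:  L = (1/K)·√(π²EI/P_cr) = (1/1)·√(π²×1.06×10^11×2.925×10^-7/1.140×10^5)
L = 1.64 m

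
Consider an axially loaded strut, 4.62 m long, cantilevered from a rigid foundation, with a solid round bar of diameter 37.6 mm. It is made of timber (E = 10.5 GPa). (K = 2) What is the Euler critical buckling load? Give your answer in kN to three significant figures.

I = πd⁴/64 = π×37.6⁴/64 = 9.811×10^4 mm⁴
I = 9.811×10^4 mm⁴ = 9.811×10^-8 m⁴
Effective length L_e = K·L = 2 × 4.62 = 9.240 m
P_cr = π²EI / L_e² = π² × 10.5×10⁹ × 9.811×10^-8 / 9.240² = 119.1 N

P_cr ≈ 0.119 kN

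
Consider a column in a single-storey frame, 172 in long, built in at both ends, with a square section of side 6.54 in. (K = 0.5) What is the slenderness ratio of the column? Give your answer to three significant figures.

I = a⁴/12 = 6.54⁴/12 = 152.5 in⁴
A = 42.77 in²;  r_min = √(I/A) = √(152.5/42.77) = 1.888 in
L_e = K·L = 0.5 × 172 = 86.00 in
λ = L_e / r_min = 86.000 / 1.888 = 45.6

λ ≈ 45.6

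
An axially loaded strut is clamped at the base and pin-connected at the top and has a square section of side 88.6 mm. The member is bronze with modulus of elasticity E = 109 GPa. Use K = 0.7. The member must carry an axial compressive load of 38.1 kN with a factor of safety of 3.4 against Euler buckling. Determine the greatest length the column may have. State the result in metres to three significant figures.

L_max ≈ 9.33 m

I = a⁴/12 = 88.6⁴/12 = 5.135×10^6 mm⁴
I = 5.135×10^-6 m⁴
Required critical load P_cr = n·P = 3.4 × 38.1 = 129.5 kN = 1.295×10^5 N
From P_cr = π²EI/(K·L)²:  L = (1/K)·√(π²EI/P_cr) = (1/0.7)·√(π²×1.09×10^11×5.135×10^-6/1.295×10^5)
L = 9.33 m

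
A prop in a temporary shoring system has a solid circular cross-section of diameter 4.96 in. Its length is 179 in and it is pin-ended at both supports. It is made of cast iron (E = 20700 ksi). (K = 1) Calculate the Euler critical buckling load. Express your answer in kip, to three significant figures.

P_cr ≈ 189 kip

I = πd⁴/64 = π×4.96⁴/64 = 29.71 in⁴
Effective length L_e = K·L = 1 × 179 = 179.0 in
P_cr = π²EI / L_e² = π² × 20700×10³ × 29.71 / 179.0² = 1.894×10^5 lb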